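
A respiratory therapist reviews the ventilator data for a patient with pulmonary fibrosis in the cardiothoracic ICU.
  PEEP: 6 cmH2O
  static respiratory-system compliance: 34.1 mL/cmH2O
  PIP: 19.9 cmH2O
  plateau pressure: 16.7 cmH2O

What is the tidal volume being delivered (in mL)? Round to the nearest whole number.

365

Vt = Cstat × (Pplat − PEEP) = 34.1 × (16.7 − 6) = 34.1 × 10.7 = 364.87 mL.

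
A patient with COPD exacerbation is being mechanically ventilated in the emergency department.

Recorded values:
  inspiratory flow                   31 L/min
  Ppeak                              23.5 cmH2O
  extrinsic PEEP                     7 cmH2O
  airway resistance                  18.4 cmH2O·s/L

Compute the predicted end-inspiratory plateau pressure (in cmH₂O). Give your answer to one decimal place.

Flow: 31 L/min ÷ 60 = 0.5167 L/s.
Pplat = PIP − Raw × flow = 23.5 − 18.4 × 0.5167 = 23.5 − 9.507 = 13.993 cmH2O.

14.0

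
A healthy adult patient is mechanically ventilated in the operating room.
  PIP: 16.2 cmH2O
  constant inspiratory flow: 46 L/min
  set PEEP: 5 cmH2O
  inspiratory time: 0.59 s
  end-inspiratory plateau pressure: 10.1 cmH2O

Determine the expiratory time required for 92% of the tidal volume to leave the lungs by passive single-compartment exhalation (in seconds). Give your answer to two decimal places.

1.78

Flow: 46 L/min ÷ 60 = 0.7667 L/s.
Vt = flow × Ti = 0.7667 L/s × 0.59 s × 1000 mL/L = 452.35 mL.
R = (PIP − Pplat)/V̇ = (16.2 − 10.1) / 0.7667 = 6.1/0.7667 = 7.956 cmH2O·s/L.
C = Vt/(Pplat − PEEP) = 452.35 / (10.1 − 5) = 452.35/5.1 = 88.696 mL/cmH2O.
τ = R × C = 7.956 × 0.0887 L/cmH2O = 0.7057 s.
t = −τ·ln(1 − 0.92) = −0.7057·ln(0.08) = 1.782 s.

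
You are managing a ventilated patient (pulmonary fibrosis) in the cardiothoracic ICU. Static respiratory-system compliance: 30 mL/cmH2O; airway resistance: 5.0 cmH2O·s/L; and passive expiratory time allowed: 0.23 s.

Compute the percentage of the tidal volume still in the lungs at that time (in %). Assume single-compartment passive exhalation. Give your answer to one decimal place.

τ = R × C = 5.0 × 30 mL/cmH2O = 5.0 × 0.030 L/cmH2O = 0.15 s.
Passive exhalation: V(t)/V₀ = e^(−t/τ) = e^(−0.23/0.15) = 0.2158.
Fraction remaining = 0.2158 → 21.58%.

21.6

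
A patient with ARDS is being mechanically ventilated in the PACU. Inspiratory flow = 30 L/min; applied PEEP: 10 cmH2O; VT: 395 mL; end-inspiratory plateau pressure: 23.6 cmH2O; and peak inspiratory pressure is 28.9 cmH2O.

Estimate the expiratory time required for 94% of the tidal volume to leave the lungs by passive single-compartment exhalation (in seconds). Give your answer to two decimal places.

Flow: 30 L/min ÷ 60 = 0.5 L/s.
R = (PIP − Pplat)/V̇ = (28.9 − 23.6) / 0.5 = 5.3/0.5 = 10.6 cmH2O·s/L.
C = Vt/(Pplat − PEEP) = 395.0 / (23.6 − 10) = 395.0/13.6 = 29.044 mL/cmH2O.
τ = R × C = 10.6 × 0.02904 L/cmH2O = 0.3078 s.
t = −τ·ln(1 − 0.94) = −0.3078·ln(0.06) = 0.866 s.

0.87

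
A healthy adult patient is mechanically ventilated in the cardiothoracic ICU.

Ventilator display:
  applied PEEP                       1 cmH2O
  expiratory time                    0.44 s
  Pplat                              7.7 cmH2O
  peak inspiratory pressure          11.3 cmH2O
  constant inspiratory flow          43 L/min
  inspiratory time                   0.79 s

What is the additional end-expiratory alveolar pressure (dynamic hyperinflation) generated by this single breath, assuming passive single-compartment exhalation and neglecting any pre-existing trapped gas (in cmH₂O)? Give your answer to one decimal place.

Flow: 43 L/min ÷ 60 = 0.7167 L/s.
Vt = flow × Ti = 0.7167 L/s × 0.79 s × 1000 mL/L = 566.19 mL.
R = (PIP − Pplat)/V̇ = (11.3 − 7.7) / 0.7167 = 3.6/0.7167 = 5.023 cmH2O·s/L.
C = Vt/(Pplat − PEEP) = 566.19 / (7.7 − 1) = 566.19/6.7 = 84.506 mL/cmH2O.
τ = R × C = 5.023 × 0.08451 L/cmH2O = 0.4245 s.
Fraction remaining = e^(−Te/τ) = e^(−0.44/0.4245) = 0.3547; trapped volume = 566.19 × 0.3547 = 200.83 mL.
Additional alveolar pressure from trapping ≈ V_trapped / C = 200.83 / 84.506 = 2.377 cmH2O.

2.4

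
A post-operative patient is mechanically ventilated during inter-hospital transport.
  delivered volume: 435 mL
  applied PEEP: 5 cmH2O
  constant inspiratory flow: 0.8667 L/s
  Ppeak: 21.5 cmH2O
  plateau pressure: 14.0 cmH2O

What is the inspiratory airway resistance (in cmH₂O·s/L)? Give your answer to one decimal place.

8.7

Raw = (PIP − Pplat) / flow = (21.5 − 14.0) / 0.8667 = 7.5 / 0.8667 = 8.654 cmH2O·s/L.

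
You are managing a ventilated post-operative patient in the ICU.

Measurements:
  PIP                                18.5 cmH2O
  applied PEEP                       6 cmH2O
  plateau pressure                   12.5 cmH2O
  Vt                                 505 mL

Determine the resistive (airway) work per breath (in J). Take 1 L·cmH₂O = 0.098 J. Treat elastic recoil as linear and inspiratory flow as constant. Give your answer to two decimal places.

0.30

With constant inspiratory flow the resistive pressure is constant at PIP − Pplat = 18.5 − 12.5 = 6.0 cmH2O, so resistive work = 6.0 × 0.505 = 3.03 L·cmH2O.
× 0.098 J/(L·cmH2O) → 0.2969 J.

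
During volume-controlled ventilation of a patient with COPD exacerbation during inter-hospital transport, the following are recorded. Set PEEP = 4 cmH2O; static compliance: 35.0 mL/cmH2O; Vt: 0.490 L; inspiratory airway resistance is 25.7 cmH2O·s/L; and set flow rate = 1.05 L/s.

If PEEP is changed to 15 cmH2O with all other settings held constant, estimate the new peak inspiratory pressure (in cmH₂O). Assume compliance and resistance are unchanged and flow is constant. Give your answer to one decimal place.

56.0

PIP = Vt/C + R·V̇ + PEEP (constant-flow equation of motion).
Only the baseline term changes: ΔPIP = ΔPEEP = 15 − 4 = 11.0 cmH2O.
Original PIP = 490/35.0 + 25.7×1.05 + 4 = 44.985 cmH2O; new PIP = 44.985 + (11.0) = 55.985 cmH2O.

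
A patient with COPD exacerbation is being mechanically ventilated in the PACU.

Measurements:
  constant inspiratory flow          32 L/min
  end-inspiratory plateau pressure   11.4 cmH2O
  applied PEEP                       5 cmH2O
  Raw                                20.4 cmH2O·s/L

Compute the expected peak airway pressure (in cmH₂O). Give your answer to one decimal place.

Flow: 32 L/min ÷ 60 = 0.5333 L/s.
PIP = Pplat + Raw × flow = 11.4 + 20.4 × 0.5333 = 11.4 + 10.879 = 22.279 cmH2O.

22.3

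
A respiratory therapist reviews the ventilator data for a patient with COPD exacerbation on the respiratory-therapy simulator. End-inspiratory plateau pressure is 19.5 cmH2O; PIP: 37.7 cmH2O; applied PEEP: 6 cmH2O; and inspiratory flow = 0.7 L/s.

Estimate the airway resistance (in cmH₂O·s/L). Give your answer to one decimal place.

26.0

Raw = (PIP − Pplat) / flow = (37.7 − 19.5) / 0.7 = 18.2 / 0.7 = 26.0 cmH2O·s/L.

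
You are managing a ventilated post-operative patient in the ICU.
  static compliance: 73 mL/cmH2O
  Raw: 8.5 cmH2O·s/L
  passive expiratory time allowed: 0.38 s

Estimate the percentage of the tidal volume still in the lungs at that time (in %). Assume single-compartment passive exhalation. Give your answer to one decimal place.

54.2

τ = R × C = 8.5 × 73 mL/cmH2O = 8.5 × 0.073 L/cmH2O = 0.6205 s.
Passive exhalation: V(t)/V₀ = e^(−t/τ) = e^(−0.38/0.6205) = 0.542.
Fraction remaining = 0.542 → 54.2%.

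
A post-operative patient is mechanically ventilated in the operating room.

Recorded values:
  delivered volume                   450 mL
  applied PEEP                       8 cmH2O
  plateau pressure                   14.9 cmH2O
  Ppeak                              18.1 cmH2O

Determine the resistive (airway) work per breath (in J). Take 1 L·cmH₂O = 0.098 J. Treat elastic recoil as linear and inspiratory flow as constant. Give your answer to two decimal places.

With constant inspiratory flow the resistive pressure is constant at PIP − Pplat = 18.1 − 14.9 = 3.2 cmH2O, so resistive work = 3.2 × 0.450 = 1.44 L·cmH2O.
× 0.098 J/(L·cmH2O) → 0.1411 J.

0.14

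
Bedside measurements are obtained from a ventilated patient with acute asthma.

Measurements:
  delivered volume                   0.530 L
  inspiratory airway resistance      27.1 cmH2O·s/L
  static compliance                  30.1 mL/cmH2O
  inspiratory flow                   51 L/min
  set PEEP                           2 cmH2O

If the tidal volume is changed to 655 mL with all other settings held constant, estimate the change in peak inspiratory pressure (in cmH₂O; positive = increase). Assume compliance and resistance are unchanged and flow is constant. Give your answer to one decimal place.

PIP = Vt/C + R·V̇ + PEEP (constant-flow equation of motion).
Only the elastic term changes: ΔPIP = ΔVt / C = (655 − 530) / 30.1 = 4.153 cmH2O.

4.2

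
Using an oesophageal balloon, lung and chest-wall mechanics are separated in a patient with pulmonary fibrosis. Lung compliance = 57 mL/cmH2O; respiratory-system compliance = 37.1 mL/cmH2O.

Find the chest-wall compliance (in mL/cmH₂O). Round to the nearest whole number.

1/Ccw = 1/Crs − 1/CL.
1/Ccw = 1/37.1 − 1/57 = 0.00941.
Ccw = 106.27 mL/cmH2O.

106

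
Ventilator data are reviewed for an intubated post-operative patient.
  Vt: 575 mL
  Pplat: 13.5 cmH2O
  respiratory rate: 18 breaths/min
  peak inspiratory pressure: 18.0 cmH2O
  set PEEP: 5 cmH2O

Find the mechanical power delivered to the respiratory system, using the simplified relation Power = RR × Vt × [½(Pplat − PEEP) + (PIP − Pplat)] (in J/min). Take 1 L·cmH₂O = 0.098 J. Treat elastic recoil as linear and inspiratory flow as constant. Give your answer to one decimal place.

8.9

Per-breath work = Vt × [½(Pplat−PEEP) + (PIP−Pplat)] = 0.575 × [0.5×8.5 + 4.5] = 0.575 × 8.75 = 5.031 L·cmH2O.
Power = 18 × 5.031 = 90.558 L·cmH2O/min.
× 0.098 J/(L·cmH2O) → 8.875 J/min.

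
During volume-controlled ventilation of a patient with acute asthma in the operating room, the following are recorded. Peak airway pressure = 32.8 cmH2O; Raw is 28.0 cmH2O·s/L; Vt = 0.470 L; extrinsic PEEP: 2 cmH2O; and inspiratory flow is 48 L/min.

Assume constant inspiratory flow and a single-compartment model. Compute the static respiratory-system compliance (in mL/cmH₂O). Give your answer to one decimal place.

Flow: 48 L/min ÷ 60 = 0.8 L/s.
Equation of motion (constant flow): PIP = Vt/C + R·V̇ + PEEP.
Vt/C = PIP − R·V̇ − PEEP = 32.8 − 28.0×0.8 − 2 = 32.8 − 22.4 − 2 = 8.4 cmH2O.
C = Vt / 8.4 = 470 / 8.4 = 55.952 mL/cmH2O.

56.0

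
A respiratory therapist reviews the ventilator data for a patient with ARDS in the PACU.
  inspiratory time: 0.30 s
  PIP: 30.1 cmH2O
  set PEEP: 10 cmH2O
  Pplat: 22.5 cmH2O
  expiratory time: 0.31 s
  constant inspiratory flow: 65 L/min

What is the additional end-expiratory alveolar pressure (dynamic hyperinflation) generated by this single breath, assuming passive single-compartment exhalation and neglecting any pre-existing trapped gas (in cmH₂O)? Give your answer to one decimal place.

2.3

Flow: 65 L/min ÷ 60 = 1.0833 L/s.
Vt = flow × Ti = 1.0833 L/s × 0.30 s × 1000 mL/L = 324.99 mL.
R = (PIP − Pplat)/V̇ = (30.1 − 22.5) / 1.0833 = 7.6/1.0833 = 7.016 cmH2O·s/L.
C = Vt/(Pplat − PEEP) = 324.99 / (22.5 − 10) = 324.99/12.5 = 25.999 mL/cmH2O.
τ = R × C = 7.016 × 0.026 L/cmH2O = 0.1824 s.
Fraction remaining = e^(−Te/τ) = e^(−0.31/0.1824) = 0.1828; trapped volume = 324.99 × 0.1828 = 59.408 mL.
Additional alveolar pressure from trapping ≈ V_trapped / C = 59.408 / 25.999 = 2.285 cmH2O.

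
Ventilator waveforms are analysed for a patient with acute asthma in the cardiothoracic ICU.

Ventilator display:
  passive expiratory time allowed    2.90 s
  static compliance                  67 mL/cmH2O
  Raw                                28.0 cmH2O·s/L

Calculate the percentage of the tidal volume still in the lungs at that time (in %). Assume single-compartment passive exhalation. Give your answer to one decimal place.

τ = R × C = 28.0 × 67 mL/cmH2O = 28.0 × 0.067 L/cmH2O = 1.876 s.
Passive exhalation: V(t)/V₀ = e^(−t/τ) = e^(−2.90/1.876) = 0.2131.
Fraction remaining = 0.2131 → 21.31%.

21.3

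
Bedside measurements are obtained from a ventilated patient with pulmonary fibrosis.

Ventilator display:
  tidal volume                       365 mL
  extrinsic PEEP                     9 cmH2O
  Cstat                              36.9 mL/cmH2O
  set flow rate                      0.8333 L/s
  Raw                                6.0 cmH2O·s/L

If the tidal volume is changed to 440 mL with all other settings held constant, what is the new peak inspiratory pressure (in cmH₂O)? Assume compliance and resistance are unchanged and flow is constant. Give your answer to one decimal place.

PIP = Vt/C + R·V̇ + PEEP (constant-flow equation of motion).
Only the elastic term changes: ΔPIP = ΔVt / C = (440 − 365) / 36.9 = 2.033 cmH2O.
Original PIP = 365/36.9 + 6.0×0.8333 + 9 = 23.891 cmH2O; new PIP = 23.891 + (2.033) = 25.924 cmH2O.

25.9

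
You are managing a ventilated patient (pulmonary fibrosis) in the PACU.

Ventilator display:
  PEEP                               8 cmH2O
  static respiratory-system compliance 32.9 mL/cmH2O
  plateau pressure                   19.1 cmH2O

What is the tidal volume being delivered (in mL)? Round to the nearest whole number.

365

Vt = Cstat × (Pplat − PEEP) = 32.9 × (19.1 − 8) = 32.9 × 11.1 = 365.19 mL.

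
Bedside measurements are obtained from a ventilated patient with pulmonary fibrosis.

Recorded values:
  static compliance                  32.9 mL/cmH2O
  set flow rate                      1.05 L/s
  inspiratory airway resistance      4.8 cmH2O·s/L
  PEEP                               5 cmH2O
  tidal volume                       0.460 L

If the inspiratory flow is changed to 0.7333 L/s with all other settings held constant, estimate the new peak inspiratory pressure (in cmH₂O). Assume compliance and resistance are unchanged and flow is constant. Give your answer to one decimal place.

22.5

PIP = Vt/C + R·V̇ + PEEP (constant-flow equation of motion).
Only the resistive term changes: ΔPIP = R × ΔV̇ = 4.8 × (0.7333 − 1.05) = 4.8 × -0.3167 = -1.52 cmH2O.
Original PIP = 460/32.9 + 4.8×1.05 + 5 = 24.022 cmH2O; new PIP = 24.022 + (-1.52) = 22.502 cmH2O.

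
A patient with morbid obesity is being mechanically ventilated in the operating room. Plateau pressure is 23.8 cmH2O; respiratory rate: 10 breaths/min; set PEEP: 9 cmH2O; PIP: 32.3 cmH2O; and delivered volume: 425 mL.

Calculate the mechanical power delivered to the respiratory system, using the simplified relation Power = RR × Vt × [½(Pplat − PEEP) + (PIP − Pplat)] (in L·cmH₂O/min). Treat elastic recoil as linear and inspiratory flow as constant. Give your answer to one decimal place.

67.6

Per-breath work = Vt × [½(Pplat−PEEP) + (PIP−Pplat)] = 0.425 × [0.5×14.8 + 8.5] = 0.425 × 15.9 = 6.758 L·cmH2O.
Power = 10 × 6.758 = 67.58 L·cmH2O/min.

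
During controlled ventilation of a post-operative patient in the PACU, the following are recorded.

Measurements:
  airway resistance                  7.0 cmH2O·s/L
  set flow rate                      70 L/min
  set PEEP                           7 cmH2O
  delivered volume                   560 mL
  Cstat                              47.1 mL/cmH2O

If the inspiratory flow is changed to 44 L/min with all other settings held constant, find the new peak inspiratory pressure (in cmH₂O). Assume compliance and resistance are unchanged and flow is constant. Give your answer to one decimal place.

Flow: 70 L/min ÷ 60 = 1.1667 L/s.
New flow: 44 L/min ÷ 60 = 0.7333 L/s.
PIP = Vt/C + R·V̇ + PEEP (constant-flow equation of motion).
Only the resistive term changes: ΔPIP = R × ΔV̇ = 7.0 × (0.7333 − 1.1667) = 7.0 × -0.4334 = -3.034 cmH2O.
Original PIP = 560/47.1 + 7.0×1.1667 + 7 = 27.056 cmH2O; new PIP = 27.056 + (-3.034) = 24.022 cmH2O.

24.0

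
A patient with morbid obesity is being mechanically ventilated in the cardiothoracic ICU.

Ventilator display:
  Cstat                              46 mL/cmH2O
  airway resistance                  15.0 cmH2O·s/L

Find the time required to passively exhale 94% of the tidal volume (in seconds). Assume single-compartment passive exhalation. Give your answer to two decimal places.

τ = R × C = 15.0 × 46 mL/cmH2O = 15.0 × 0.046 L/cmH2O = 0.69 s.
Exhaled fraction f = 1 − e^(−t/τ) → t = −τ·ln(1 − f) = −0.69·ln(0.06) = 1.941 s.

1.94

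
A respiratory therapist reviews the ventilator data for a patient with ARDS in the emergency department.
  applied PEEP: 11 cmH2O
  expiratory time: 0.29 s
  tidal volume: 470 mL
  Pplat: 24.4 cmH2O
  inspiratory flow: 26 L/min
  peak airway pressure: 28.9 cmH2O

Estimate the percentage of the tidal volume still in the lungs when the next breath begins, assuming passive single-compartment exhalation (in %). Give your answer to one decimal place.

Flow: 26 L/min ÷ 60 = 0.4333 L/s.
R = (PIP − Pplat)/V̇ = (28.9 − 24.4) / 0.4333 = 4.5/0.4333 = 10.385 cmH2O·s/L.
C = Vt/(Pplat − PEEP) = 470.0 / (24.4 − 11) = 470.0/13.4 = 35.075 mL/cmH2O.
τ = R × C = 10.385 × 0.03508 L/cmH2O = 0.3643 s.
Fraction remaining at end-expiration = e^(−Te/τ) = e^(−0.29/0.3643) = 0.4511 → 45.11%.

45.1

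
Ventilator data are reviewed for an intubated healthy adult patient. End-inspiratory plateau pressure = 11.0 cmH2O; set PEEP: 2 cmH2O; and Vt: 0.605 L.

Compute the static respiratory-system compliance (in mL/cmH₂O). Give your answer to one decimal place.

Cstat = Vt / (Pplat − PEEP) = 605 / (11.0 − 2) = 605 / 9.0 = 67.222 mL/cmH2O.

67.2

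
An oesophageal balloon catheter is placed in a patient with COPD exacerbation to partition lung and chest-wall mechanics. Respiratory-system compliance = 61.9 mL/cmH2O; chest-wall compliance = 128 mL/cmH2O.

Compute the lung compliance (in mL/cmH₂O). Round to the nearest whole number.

1/CL = 1/Crs − 1/Ccw.
1/CL = 1/61.9 − 1/128 = 0.008343.
CL = 119.86 mL/cmH2O.

120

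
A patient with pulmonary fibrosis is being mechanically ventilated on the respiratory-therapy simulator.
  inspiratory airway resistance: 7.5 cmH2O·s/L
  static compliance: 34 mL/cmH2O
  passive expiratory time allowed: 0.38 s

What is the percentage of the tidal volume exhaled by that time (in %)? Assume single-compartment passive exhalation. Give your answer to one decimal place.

77.5

τ = R × C = 7.5 × 34 mL/cmH2O = 7.5 × 0.034 L/cmH2O = 0.255 s.
Passive exhalation: V(t)/V₀ = e^(−t/τ) = e^(−0.38/0.255) = 0.2253.
Fraction exhaled = 1 − 0.2253 = 0.7747 → 77.47%.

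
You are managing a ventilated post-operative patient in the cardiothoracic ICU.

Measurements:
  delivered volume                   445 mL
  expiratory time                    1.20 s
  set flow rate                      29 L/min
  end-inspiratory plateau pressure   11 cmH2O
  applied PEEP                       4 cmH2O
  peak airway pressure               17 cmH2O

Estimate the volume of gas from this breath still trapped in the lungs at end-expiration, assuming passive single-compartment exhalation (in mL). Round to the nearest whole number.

Flow: 29 L/min ÷ 60 = 0.4833 L/s.
R = (PIP − Pplat)/V̇ = (17 − 11) / 0.4833 = 6.0/0.4833 = 12.415 cmH2O·s/L.
C = Vt/(Pplat − PEEP) = 445.0 / (11 − 4) = 445.0/7.0 = 63.571 mL/cmH2O.
τ = R × C = 12.415 × 0.06357 L/cmH2O = 0.7892 s.
Fraction remaining = e^(−Te/τ) = e^(−1.20/0.7892) = 0.2186.
Trapped volume = 445.0 × 0.2186 = 97.277 mL.

97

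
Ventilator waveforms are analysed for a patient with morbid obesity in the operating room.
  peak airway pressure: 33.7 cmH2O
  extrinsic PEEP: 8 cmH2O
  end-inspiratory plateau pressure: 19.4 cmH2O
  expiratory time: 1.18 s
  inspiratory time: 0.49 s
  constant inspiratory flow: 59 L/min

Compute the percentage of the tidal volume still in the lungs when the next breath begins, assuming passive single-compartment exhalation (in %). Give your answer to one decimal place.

Flow: 59 L/min ÷ 60 = 0.9833 L/s.
Vt = flow × Ti = 0.9833 L/s × 0.49 s × 1000 mL/L = 481.82 mL.
R = (PIP − Pplat)/V̇ = (33.7 − 19.4) / 0.9833 = 14.3/0.9833 = 14.543 cmH2O·s/L.
C = Vt/(Pplat − PEEP) = 481.82 / (19.4 − 8) = 481.82/11.4 = 42.265 mL/cmH2O.
τ = R × C = 14.543 × 0.04227 L/cmH2O = 0.6147 s.
Fraction remaining at end-expiration = e^(−Te/τ) = e^(−1.18/0.6147) = 0.1467 → 14.67%.

14.7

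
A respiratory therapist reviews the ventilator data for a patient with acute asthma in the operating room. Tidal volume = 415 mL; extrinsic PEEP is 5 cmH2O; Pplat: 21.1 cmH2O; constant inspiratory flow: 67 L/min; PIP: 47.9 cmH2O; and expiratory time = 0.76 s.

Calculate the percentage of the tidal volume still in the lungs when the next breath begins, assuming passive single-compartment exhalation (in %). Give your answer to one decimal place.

Flow: 67 L/min ÷ 60 = 1.1167 L/s.
R = (PIP − Pplat)/V̇ = (47.9 − 21.1) / 1.1167 = 26.8/1.1167 = 23.999 cmH2O·s/L.
C = Vt/(Pplat − PEEP) = 415.0 / (21.1 − 5) = 415.0/16.1 = 25.776 mL/cmH2O.
τ = R × C = 23.999 × 0.02578 L/cmH2O = 0.6187 s.
Fraction remaining at end-expiration = e^(−Te/τ) = e^(−0.76/0.6187) = 0.2928 → 29.28%.

29.3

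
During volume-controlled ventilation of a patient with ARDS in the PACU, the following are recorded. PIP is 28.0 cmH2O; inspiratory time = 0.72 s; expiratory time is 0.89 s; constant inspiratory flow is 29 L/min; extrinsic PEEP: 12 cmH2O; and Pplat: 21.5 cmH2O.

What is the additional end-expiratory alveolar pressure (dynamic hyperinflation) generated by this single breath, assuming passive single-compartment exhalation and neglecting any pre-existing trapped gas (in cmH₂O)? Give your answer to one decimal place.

1.6

Flow: 29 L/min ÷ 60 = 0.4833 L/s.
Vt = flow × Ti = 0.4833 L/s × 0.72 s × 1000 mL/L = 347.98 mL.
R = (PIP − Pplat)/V̇ = (28.0 − 21.5) / 0.4833 = 6.5/0.4833 = 13.449 cmH2O·s/L.
C = Vt/(Pplat − PEEP) = 347.98 / (21.5 − 12) = 347.98/9.5 = 36.629 mL/cmH2O.
τ = R × C = 13.449 × 0.03663 L/cmH2O = 0.4926 s.
Fraction remaining = e^(−Te/τ) = e^(−0.89/0.4926) = 0.1642; trapped volume = 347.98 × 0.1642 = 57.138 mL.
Additional alveolar pressure from trapping ≈ V_trapped / C = 57.138 / 36.629 = 1.56 cmH2O.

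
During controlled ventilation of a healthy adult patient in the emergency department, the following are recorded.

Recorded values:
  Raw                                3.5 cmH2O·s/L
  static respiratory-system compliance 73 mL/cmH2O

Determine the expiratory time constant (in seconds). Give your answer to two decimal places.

0.26

τ = R × C = 3.5 × 73 mL/cmH2O = 3.5 × 0.073 L/cmH2O = 0.2555 s.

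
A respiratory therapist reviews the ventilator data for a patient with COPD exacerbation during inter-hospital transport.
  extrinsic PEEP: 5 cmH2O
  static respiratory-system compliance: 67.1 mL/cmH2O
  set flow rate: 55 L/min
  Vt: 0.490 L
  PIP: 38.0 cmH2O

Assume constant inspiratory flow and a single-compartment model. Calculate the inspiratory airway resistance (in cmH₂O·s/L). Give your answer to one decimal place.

Flow: 55 L/min ÷ 60 = 0.9167 L/s.
Equation of motion (constant flow): PIP = Vt/C + R·V̇ + PEEP.
R·V̇ = PIP − Vt/C − PEEP = 38.0 − 490/67.1 − 5 = 38.0 − 7.303 − 5 = 25.697 cmH2O.
R = 25.697 / 0.9167 = 28.032 cmH2O·s/L.

28.0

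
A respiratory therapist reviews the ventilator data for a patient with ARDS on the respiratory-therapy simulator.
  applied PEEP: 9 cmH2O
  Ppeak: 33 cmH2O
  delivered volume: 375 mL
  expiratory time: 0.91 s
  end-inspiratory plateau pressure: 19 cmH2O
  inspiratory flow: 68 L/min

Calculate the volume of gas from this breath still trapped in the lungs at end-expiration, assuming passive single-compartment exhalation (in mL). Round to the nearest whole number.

53

Flow: 68 L/min ÷ 60 = 1.1333 L/s.
R = (PIP − Pplat)/V̇ = (33 − 19) / 1.1333 = 14.0/1.1333 = 12.353 cmH2O·s/L.
C = Vt/(Pplat − PEEP) = 375.0 / (19 − 9) = 375.0/10.0 = 37.5 mL/cmH2O.
τ = R × C = 12.353 × 0.0375 L/cmH2O = 0.4632 s.
Fraction remaining = e^(−Te/τ) = e^(−0.91/0.4632) = 0.1402.
Trapped volume = 375.0 × 0.1402 = 52.575 mL.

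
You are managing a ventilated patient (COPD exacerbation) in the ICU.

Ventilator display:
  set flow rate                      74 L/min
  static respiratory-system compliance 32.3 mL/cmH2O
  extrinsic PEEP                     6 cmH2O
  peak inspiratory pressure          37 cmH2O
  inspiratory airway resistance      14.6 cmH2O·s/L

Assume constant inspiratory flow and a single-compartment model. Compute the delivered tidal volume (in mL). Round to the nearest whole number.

Flow: 74 L/min ÷ 60 = 1.2333 L/s.
Equation of motion (constant flow): PIP = Vt/C + R·V̇ + PEEP.
Vt/C = PIP − R·V̇ − PEEP = 37 − 18.006 − 6 = 12.994 cmH2O.
Vt = C × 12.994 = 32.3 × 12.994 = 419.71 mL.

420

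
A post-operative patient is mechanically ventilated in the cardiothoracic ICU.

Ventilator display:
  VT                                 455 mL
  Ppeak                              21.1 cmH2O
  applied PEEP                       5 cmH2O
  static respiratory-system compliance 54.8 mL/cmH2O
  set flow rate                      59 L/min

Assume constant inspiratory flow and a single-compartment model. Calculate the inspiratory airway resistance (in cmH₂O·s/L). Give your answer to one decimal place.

Flow: 59 L/min ÷ 60 = 0.9833 L/s.
Equation of motion (constant flow): PIP = Vt/C + R·V̇ + PEEP.
R·V̇ = PIP − Vt/C − PEEP = 21.1 − 455/54.8 − 5 = 21.1 − 8.303 − 5 = 7.797 cmH2O.
R = 7.797 / 0.9833 = 7.929 cmH2O·s/L.

7.9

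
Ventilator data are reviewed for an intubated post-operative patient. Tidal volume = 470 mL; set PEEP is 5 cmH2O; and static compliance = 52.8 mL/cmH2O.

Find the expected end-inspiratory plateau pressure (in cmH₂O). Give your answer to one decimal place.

13.9

Pplat = PEEP + Vt / Cstat = 5 + 470 / 52.8 = 5 + 8.902 = 13.902 cmH2O.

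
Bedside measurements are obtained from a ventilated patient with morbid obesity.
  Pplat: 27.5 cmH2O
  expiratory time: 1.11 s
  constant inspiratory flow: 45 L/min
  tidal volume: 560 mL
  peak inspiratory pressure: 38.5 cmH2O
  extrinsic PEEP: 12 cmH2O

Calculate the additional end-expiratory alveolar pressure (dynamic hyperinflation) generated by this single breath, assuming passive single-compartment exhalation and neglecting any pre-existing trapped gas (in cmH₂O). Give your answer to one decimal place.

1.9

Flow: 45 L/min ÷ 60 = 0.75 L/s.
R = (PIP − Pplat)/V̇ = (38.5 − 27.5) / 0.75 = 11.0/0.75 = 14.667 cmH2O·s/L.
C = Vt/(Pplat − PEEP) = 560.0 / (27.5 − 12) = 560.0/15.5 = 36.129 mL/cmH2O.
τ = R × C = 14.667 × 0.03613 L/cmH2O = 0.5299 s.
Fraction remaining = e^(−Te/τ) = e^(−1.11/0.5299) = 0.1231; trapped volume = 560.0 × 0.1231 = 68.936 mL.
Additional alveolar pressure from trapping ≈ V_trapped / C = 68.936 / 36.129 = 1.908 cmH2O.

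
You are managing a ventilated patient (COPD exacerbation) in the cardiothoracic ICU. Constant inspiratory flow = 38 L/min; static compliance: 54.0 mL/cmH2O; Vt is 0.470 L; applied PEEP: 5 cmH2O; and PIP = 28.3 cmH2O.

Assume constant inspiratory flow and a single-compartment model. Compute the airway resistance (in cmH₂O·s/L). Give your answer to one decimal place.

23.0

Flow: 38 L/min ÷ 60 = 0.6333 L/s.
Equation of motion (constant flow): PIP = Vt/C + R·V̇ + PEEP.
R·V̇ = PIP − Vt/C − PEEP = 28.3 − 470/54.0 − 5 = 28.3 − 8.704 − 5 = 14.596 cmH2O.
R = 14.596 / 0.6333 = 23.048 cmH2O·s/L.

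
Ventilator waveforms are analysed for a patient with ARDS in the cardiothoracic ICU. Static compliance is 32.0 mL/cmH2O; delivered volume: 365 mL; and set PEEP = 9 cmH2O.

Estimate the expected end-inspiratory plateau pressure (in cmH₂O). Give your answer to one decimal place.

Pplat = PEEP + Vt / Cstat = 9 + 365 / 32.0 = 9 + 11.406 = 20.406 cmH2O.

20.4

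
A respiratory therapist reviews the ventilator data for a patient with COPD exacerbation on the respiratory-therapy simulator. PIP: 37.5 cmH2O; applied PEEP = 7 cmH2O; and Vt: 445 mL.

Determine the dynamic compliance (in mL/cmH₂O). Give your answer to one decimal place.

14.6

Dynamic compliance = Vt / (PIP − PEEP) = 445 / (37.5 − 7) = 445 / 30.5 = 14.59 mL/cmH2O.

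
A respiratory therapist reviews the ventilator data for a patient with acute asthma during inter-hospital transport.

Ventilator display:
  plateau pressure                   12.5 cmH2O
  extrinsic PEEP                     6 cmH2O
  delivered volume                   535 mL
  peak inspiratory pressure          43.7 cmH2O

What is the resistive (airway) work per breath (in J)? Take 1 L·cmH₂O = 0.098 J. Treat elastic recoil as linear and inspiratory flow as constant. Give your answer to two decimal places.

1.64

With constant inspiratory flow the resistive pressure is constant at PIP − Pplat = 43.7 − 12.5 = 31.2 cmH2O, so resistive work = 31.2 × 0.535 = 16.692 L·cmH2O.
× 0.098 J/(L·cmH2O) → 1.636 J.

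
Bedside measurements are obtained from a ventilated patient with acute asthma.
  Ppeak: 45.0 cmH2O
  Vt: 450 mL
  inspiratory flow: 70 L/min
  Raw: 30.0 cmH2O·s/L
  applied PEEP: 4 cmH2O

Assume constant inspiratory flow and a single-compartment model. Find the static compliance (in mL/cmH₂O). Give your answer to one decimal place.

Flow: 70 L/min ÷ 60 = 1.1667 L/s.
Equation of motion (constant flow): PIP = Vt/C + R·V̇ + PEEP.
Vt/C = PIP − R·V̇ − PEEP = 45.0 − 30.0×1.1667 − 4 = 45.0 − 35.001 − 4 = 5.999 cmH2O.
C = Vt / 5.999 = 450 / 5.999 = 75.013 mL/cmH2O.

75.0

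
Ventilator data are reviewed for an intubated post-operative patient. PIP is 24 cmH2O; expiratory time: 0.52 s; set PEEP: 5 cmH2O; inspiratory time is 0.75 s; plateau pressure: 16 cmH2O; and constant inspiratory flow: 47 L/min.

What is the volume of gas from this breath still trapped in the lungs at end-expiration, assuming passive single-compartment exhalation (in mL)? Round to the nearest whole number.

226

Flow: 47 L/min ÷ 60 = 0.7833 L/s.
Vt = flow × Ti = 0.7833 L/s × 0.75 s × 1000 mL/L = 587.48 mL.
R = (PIP − Pplat)/V̇ = (24 − 16) / 0.7833 = 8.0/0.7833 = 10.213 cmH2O·s/L.
C = Vt/(Pplat − PEEP) = 587.48 / (16 − 5) = 587.48/11.0 = 53.407 mL/cmH2O.
τ = R × C = 10.213 × 0.05341 L/cmH2O = 0.5455 s.
Fraction remaining = e^(−Te/τ) = e^(−0.52/0.5455) = 0.3855.
Trapped volume = 587.48 × 0.3855 = 226.47 mL.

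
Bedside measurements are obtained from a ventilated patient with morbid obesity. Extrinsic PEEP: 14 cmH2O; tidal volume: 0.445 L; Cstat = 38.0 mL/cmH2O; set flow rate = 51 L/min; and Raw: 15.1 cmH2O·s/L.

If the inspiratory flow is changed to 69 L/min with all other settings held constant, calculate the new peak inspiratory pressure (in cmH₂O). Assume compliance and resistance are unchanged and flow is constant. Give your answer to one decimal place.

43.1

Flow: 51 L/min ÷ 60 = 0.85 L/s.
New flow: 69 L/min ÷ 60 = 1.15 L/s.
PIP = Vt/C + R·V̇ + PEEP (constant-flow equation of motion).
Only the resistive term changes: ΔPIP = R × ΔV̇ = 15.1 × (1.15 − 0.85) = 15.1 × 0.3 = 4.53 cmH2O.
Original PIP = 445/38.0 + 15.1×0.85 + 14 = 38.546 cmH2O; new PIP = 38.546 + (4.53) = 43.076 cmH2O.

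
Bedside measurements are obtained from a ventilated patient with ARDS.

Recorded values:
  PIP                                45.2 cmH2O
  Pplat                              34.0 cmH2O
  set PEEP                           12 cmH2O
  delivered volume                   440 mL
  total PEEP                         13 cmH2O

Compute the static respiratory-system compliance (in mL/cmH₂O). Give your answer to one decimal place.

21.0

End-expiratory occlusion gives total PEEP = 13 cmH2O (intrinsic PEEP = 13 − 12 = 1). Use total PEEP for the elastic gradient.
Cstat = Vt / (Pplat − PEEPtotal) = 440 / (34.0 − 13) = 440 / 21.0 = 20.952 mL/cmH2O.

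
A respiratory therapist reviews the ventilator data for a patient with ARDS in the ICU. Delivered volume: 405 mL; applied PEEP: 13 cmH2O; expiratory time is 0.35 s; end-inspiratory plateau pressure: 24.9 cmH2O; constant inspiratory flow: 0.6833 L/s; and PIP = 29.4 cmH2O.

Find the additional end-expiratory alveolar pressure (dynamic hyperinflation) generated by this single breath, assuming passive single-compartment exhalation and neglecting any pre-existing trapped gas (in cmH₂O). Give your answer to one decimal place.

2.5

R = (PIP − Pplat)/V̇ = (29.4 − 24.9) / 0.6833 = 4.5/0.6833 = 6.586 cmH2O·s/L.
C = Vt/(Pplat − PEEP) = 405.0 / (24.9 − 13) = 405.0/11.9 = 34.034 mL/cmH2O.
τ = R × C = 6.586 × 0.03403 L/cmH2O = 0.2241 s.
Fraction remaining = e^(−Te/τ) = e^(−0.35/0.2241) = 0.2098; trapped volume = 405.0 × 0.2098 = 84.969 mL.
Additional alveolar pressure from trapping ≈ V_trapped / C = 84.969 / 34.034 = 2.497 cmH2O.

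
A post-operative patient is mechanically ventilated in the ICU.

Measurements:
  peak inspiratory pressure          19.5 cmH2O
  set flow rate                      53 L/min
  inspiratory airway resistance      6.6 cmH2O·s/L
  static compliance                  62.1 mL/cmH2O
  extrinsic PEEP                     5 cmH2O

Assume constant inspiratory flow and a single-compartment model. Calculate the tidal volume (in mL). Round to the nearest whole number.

Flow: 53 L/min ÷ 60 = 0.8833 L/s.
Equation of motion (constant flow): PIP = Vt/C + R·V̇ + PEEP.
Vt/C = PIP − R·V̇ − PEEP = 19.5 − 5.83 − 5 = 8.67 cmH2O.
Vt = C × 8.67 = 62.1 × 8.67 = 538.41 mL.

538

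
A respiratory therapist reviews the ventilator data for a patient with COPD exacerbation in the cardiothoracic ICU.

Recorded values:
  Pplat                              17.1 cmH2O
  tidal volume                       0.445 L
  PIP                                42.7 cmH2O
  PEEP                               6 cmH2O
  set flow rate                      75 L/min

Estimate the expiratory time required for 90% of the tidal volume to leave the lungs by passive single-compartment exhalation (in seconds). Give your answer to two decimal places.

1.89

Flow: 75 L/min ÷ 60 = 1.25 L/s.
R = (PIP − Pplat)/V̇ = (42.7 − 17.1) / 1.25 = 25.6/1.25 = 20.48 cmH2O·s/L.
C = Vt/(Pplat − PEEP) = 445.0 / (17.1 − 6) = 445.0/11.1 = 40.09 mL/cmH2O.
τ = R × C = 20.48 × 0.04009 L/cmH2O = 0.821 s.
t = −τ·ln(1 − 0.90) = −0.821·ln(0.1) = 1.89 s.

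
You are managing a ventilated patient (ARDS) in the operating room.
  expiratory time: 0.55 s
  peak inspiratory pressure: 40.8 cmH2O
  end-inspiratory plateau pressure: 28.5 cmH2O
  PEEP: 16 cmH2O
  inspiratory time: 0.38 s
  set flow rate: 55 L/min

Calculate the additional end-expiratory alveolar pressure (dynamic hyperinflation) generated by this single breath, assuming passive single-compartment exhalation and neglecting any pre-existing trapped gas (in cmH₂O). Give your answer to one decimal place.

2.9

Flow: 55 L/min ÷ 60 = 0.9167 L/s.
Vt = flow × Ti = 0.9167 L/s × 0.38 s × 1000 mL/L = 348.35 mL.
R = (PIP − Pplat)/V̇ = (40.8 − 28.5) / 0.9167 = 12.3/0.9167 = 13.418 cmH2O·s/L.
C = Vt/(Pplat − PEEP) = 348.35 / (28.5 − 16) = 348.35/12.5 = 27.868 mL/cmH2O.
τ = R × C = 13.418 × 0.02787 L/cmH2O = 0.374 s.
Fraction remaining = e^(−Te/τ) = e^(−0.55/0.374) = 0.2298; trapped volume = 348.35 × 0.2298 = 80.051 mL.
Additional alveolar pressure from trapping ≈ V_trapped / C = 80.051 / 27.868 = 2.873 cmH2O.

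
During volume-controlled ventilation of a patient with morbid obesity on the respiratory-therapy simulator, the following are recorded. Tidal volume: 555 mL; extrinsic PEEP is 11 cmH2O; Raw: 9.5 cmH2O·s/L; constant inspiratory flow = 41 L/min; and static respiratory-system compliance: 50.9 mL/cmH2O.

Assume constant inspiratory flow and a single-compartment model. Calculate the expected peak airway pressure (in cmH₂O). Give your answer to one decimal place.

28.4

Flow: 41 L/min ÷ 60 = 0.6833 L/s.
Equation of motion (constant flow): PIP = Vt/C + R·V̇ + PEEP.
PIP = 555/50.9 + 9.5×0.6833 + 11 = 10.904 + 6.491 + 11 = 28.395 cmH2O.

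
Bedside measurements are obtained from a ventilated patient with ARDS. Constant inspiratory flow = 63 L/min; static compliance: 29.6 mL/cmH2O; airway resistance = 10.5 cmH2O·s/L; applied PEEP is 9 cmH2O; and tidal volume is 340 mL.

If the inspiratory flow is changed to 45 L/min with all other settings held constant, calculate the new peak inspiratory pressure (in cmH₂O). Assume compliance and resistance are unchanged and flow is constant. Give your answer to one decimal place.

28.4

Flow: 63 L/min ÷ 60 = 1.05 L/s.
New flow: 45 L/min ÷ 60 = 0.75 L/s.
PIP = Vt/C + R·V̇ + PEEP (constant-flow equation of motion).
Only the resistive term changes: ΔPIP = R × ΔV̇ = 10.5 × (0.75 − 1.05) = 10.5 × -0.3 = -3.15 cmH2O.
Original PIP = 340/29.6 + 10.5×1.05 + 9 = 31.511 cmH2O; new PIP = 31.511 + (-3.15) = 28.361 cmH2O.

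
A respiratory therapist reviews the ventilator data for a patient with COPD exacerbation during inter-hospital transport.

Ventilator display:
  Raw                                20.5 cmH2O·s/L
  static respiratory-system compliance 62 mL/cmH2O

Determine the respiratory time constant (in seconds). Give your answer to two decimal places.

1.27

τ = R × C = 20.5 × 62 mL/cmH2O = 20.5 × 0.062 L/cmH2O = 1.271 s.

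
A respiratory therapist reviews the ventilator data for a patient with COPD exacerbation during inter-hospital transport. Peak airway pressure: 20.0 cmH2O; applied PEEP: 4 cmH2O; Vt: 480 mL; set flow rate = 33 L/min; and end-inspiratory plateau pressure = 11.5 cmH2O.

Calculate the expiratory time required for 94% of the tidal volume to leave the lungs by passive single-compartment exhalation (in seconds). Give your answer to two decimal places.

2.78

Flow: 33 L/min ÷ 60 = 0.55 L/s.
R = (PIP − Pplat)/V̇ = (20.0 − 11.5) / 0.55 = 8.5/0.55 = 15.455 cmH2O·s/L.
C = Vt/(Pplat − PEEP) = 480.0 / (11.5 − 4) = 480.0/7.5 = 64.0 mL/cmH2O.
τ = R × C = 15.455 × 0.064 L/cmH2O = 0.9891 s.
t = −τ·ln(1 − 0.94) = −0.9891·ln(0.06) = 2.783 s.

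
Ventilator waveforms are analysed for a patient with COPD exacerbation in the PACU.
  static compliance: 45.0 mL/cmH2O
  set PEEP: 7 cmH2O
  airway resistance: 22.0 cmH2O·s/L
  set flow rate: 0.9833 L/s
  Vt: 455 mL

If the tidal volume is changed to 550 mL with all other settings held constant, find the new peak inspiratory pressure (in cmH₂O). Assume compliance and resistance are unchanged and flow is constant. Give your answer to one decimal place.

40.9

PIP = Vt/C + R·V̇ + PEEP (constant-flow equation of motion).
Only the elastic term changes: ΔPIP = ΔVt / C = (550 − 455) / 45.0 = 2.111 cmH2O.
Original PIP = 455/45.0 + 22.0×0.9833 + 7 = 38.744 cmH2O; new PIP = 38.744 + (2.111) = 40.855 cmH2O.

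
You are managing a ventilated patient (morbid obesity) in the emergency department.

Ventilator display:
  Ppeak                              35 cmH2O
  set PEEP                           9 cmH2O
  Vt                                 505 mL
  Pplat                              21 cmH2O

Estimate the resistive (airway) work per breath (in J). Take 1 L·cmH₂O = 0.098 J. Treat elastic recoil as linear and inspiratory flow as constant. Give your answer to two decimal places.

With constant inspiratory flow the resistive pressure is constant at PIP − Pplat = 35 − 21 = 14.0 cmH2O, so resistive work = 14.0 × 0.505 = 7.07 L·cmH2O.
× 0.098 J/(L·cmH2O) → 0.6929 J.

0.69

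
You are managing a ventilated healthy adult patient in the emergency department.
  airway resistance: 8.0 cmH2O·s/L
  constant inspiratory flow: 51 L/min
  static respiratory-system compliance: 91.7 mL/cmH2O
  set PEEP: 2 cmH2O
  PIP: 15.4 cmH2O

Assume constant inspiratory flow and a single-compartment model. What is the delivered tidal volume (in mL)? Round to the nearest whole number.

605

Flow: 51 L/min ÷ 60 = 0.85 L/s.
Equation of motion (constant flow): PIP = Vt/C + R·V̇ + PEEP.
Vt/C = PIP − R·V̇ − PEEP = 15.4 − 6.8 − 2 = 6.6 cmH2O.
Vt = C × 6.6 = 91.7 × 6.6 = 605.22 mL.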